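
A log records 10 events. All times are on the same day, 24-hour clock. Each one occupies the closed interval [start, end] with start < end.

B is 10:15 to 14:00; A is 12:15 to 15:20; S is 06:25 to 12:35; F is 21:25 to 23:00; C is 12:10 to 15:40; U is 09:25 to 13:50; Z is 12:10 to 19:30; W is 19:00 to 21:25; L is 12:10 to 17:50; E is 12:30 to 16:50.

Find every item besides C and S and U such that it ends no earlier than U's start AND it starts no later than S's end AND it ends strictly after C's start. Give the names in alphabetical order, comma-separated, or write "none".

A, B, E, L, Z

Conditions: its end is no earlier than U's start (X.end >= 09:25) AND its start is no later than S's end (X.start <= 12:35) AND its end is strictly after C's start (X.end > 12:10).
A: end 15:20 >= 09:25? ✓; start 12:15 <= 12:35? ✓; end 15:20 > 12:10? ✓ → yes.
B: end 14:00 >= 09:25? ✓; start 10:15 <= 12:35? ✓; end 14:00 > 12:10? ✓ → yes.
E: end 16:50 >= 09:25? ✓; start 12:30 <= 12:35? ✓; end 16:50 > 12:10? ✓ → yes.
F: end 23:00 >= 09:25? ✓; start 21:25 <= 12:35? ✗; end 23:00 > 12:10? ✓ → no.
L: end 17:50 >= 09:25? ✓; start 12:10 <= 12:35? ✓; end 17:50 > 12:10? ✓ → yes.
W: end 21:25 >= 09:25? ✓; start 19:00 <= 12:35? ✗; end 21:25 > 12:10? ✓ → no.
Z: end 19:30 >= 09:25? ✓; start 12:10 <= 12:35? ✓; end 19:30 > 12:10? ✓ → yes.
Result: A, B, E, L, Z.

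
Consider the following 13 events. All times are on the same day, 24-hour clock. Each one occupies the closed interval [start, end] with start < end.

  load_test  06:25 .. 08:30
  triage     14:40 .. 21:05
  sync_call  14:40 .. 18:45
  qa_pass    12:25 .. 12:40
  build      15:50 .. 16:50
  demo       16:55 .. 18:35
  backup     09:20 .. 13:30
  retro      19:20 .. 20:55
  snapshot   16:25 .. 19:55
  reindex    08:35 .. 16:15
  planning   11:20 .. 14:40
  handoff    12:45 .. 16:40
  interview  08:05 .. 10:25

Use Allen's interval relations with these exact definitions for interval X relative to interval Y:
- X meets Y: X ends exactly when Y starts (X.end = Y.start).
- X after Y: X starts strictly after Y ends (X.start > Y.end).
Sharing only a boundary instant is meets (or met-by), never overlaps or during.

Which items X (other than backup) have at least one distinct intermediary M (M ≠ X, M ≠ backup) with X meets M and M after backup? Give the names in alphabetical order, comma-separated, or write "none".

Target backup = [09:20, 13:30].
Intermediaries M with M after backup: build, demo, retro, snapshot, sync_call, triage.
Via build — items with X meets build: none.
Via demo — items with X meets demo: none.
Via retro — items with X meets retro: none.
Via snapshot — items with X meets snapshot: none.
Via sync_call — items with X meets sync_call: planning.
Via triage — items with X meets triage: planning.
Union: planning.

planning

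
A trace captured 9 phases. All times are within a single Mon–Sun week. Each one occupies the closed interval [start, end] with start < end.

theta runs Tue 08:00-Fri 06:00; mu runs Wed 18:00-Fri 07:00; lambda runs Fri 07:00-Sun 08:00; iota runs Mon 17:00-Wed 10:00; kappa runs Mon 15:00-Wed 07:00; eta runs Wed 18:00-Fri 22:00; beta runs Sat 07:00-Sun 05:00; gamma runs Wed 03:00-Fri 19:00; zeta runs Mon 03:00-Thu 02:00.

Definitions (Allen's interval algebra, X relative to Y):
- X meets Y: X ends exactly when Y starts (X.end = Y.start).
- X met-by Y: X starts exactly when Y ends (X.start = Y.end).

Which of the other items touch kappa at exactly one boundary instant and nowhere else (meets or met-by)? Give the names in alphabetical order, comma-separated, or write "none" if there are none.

Target kappa = [Mon 15:00, Wed 07:00].
beta [Sat 07:00, Sun 05:00] → after → no.
eta [Wed 18:00, Fri 22:00] → after → no.
gamma [Wed 03:00, Fri 19:00] → overlapped-by → no.
iota [Mon 17:00, Wed 10:00] → overlapped-by → no.
lambda [Fri 07:00, Sun 08:00] → after → no.
mu [Wed 18:00, Fri 07:00] → after → no.
theta [Tue 08:00, Fri 06:00] → overlapped-by → no.
zeta [Mon 03:00, Thu 02:00] → contains → no.
Result: none.

none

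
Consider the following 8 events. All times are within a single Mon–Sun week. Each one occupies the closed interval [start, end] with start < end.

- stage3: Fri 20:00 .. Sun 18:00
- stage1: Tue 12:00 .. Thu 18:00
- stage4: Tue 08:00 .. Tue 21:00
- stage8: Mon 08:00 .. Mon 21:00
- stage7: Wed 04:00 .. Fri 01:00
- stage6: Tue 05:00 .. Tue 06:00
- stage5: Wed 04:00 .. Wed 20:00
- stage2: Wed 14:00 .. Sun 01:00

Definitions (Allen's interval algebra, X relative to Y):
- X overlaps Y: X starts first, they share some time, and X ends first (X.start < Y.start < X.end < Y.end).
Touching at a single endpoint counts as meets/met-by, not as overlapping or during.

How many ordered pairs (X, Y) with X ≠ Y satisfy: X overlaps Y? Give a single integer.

Checking all 56 ordered pairs for relation 'overlaps'; matching pairs in alphabetical order:
(stage1, stage2): stage1 overlaps stage2 ✓
(stage1, stage7): stage1 overlaps stage7 ✓
(stage2, stage3): stage2 overlaps stage3 ✓
(stage4, stage1): stage4 overlaps stage1 ✓
(stage5, stage2): stage5 overlaps stage2 ✓
(stage7, stage2): stage7 overlaps stage2 ✓
Count: 6.

6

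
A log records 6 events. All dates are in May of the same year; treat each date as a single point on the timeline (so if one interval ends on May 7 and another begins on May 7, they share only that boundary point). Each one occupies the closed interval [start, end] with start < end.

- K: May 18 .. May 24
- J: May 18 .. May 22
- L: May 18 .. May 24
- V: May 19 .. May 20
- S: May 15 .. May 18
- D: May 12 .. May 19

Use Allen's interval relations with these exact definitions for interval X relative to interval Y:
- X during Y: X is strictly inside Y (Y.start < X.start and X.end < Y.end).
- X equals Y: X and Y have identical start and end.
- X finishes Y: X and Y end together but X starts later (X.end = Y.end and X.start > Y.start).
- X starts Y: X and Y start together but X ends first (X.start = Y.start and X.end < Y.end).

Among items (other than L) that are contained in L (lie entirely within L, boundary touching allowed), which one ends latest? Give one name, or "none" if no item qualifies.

Target L = [May 18, May 24].
D [May 12, May 19] → overlaps → excluded.
J [May 18, May 22] → starts → candidate.
K [May 18, May 24] → equals → candidate.
S [May 15, May 18] → meets → excluded.
V [May 19, May 20] → during → candidate.
Among candidates, latest end is May 24 → K.

K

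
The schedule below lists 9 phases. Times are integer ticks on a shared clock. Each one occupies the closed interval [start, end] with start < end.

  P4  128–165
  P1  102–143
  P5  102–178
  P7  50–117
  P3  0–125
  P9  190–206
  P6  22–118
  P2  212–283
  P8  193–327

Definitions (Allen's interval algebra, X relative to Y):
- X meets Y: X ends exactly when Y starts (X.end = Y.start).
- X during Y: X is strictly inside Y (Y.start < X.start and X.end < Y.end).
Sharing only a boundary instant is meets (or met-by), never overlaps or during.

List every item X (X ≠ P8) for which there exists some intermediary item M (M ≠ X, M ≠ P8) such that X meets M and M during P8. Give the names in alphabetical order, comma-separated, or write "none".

none

Target P8 = [193, 327].
Intermediaries M with M during P8: P2.
Via P2 — items with X meets P2: none.
Union: none.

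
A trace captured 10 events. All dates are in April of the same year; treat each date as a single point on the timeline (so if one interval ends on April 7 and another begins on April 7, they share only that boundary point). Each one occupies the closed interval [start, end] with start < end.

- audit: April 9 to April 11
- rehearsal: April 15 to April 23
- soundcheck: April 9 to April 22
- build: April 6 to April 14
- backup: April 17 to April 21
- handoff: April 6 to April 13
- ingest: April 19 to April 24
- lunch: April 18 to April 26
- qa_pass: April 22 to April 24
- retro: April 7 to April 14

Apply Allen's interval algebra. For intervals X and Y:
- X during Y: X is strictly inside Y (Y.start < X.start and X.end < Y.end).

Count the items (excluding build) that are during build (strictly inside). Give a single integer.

1

Target build = [April 6, April 14].
audit [April 9, April 11] → during → counts.
backup [April 17, April 21] → after → no.
handoff [April 6, April 13] → starts → no.
ingest [April 19, April 24] → after → no.
lunch [April 18, April 26] → after → no.
qa_pass [April 22, April 24] → after → no.
rehearsal [April 15, April 23] → after → no.
retro [April 7, April 14] → finishes → no.
soundcheck [April 9, April 22] → overlapped-by → no.
Total: 1.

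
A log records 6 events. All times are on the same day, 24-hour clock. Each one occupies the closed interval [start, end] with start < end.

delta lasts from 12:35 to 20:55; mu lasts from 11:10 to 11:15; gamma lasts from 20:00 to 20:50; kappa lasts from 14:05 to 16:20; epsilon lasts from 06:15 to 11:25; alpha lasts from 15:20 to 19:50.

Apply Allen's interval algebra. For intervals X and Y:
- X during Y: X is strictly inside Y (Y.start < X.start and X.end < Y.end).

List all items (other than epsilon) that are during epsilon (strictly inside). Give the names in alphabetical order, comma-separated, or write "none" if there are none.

Target epsilon = [06:15, 11:25].
alpha [15:20, 19:50] → after → no.
delta [12:35, 20:55] → after → no.
gamma [20:00, 20:50] → after → no.
kappa [14:05, 16:20] → after → no.
mu [11:10, 11:15] → during → yes.
Result: mu.

mu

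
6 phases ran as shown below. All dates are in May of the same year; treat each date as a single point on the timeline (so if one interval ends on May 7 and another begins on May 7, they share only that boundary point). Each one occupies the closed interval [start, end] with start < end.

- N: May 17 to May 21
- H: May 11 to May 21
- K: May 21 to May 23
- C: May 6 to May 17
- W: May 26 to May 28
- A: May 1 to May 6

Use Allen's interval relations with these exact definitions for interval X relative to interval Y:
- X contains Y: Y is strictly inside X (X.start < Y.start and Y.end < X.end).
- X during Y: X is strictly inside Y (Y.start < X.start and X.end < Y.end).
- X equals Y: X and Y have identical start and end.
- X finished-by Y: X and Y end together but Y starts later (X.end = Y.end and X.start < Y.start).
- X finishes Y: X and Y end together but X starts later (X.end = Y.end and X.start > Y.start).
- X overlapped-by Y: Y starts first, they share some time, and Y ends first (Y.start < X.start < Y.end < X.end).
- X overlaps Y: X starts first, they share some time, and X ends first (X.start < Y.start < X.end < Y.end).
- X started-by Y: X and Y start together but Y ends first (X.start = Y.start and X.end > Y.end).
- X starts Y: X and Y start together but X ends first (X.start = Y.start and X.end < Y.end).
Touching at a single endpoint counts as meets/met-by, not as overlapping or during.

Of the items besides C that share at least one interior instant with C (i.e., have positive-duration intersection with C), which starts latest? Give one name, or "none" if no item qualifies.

H

Target C = [May 6, May 17].
A [May 1, May 6] → meets → excluded.
H [May 11, May 21] → overlapped-by → candidate.
K [May 21, May 23] → after → excluded.
N [May 17, May 21] → met-by → excluded.
W [May 26, May 28] → after → excluded.
Among candidates, latest start is May 11 → H.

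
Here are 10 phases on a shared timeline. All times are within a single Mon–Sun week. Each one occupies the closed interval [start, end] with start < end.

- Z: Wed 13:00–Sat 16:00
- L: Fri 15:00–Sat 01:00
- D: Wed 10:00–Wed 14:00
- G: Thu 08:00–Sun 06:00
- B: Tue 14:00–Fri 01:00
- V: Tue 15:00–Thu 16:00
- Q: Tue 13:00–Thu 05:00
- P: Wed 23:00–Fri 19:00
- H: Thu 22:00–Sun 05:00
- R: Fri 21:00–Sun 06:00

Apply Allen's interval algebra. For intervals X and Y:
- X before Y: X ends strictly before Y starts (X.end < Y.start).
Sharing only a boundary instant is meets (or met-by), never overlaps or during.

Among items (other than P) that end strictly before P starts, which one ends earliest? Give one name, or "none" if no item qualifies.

D

Target P = [Wed 23:00, Fri 19:00].
B [Tue 14:00, Fri 01:00] → overlaps → excluded.
D [Wed 10:00, Wed 14:00] → before → candidate.
G [Thu 08:00, Sun 06:00] → overlapped-by → excluded.
H [Thu 22:00, Sun 05:00] → overlapped-by → excluded.
L [Fri 15:00, Sat 01:00] → overlapped-by → excluded.
Q [Tue 13:00, Thu 05:00] → overlaps → excluded.
R [Fri 21:00, Sun 06:00] → after → excluded.
V [Tue 15:00, Thu 16:00] → overlaps → excluded.
Z [Wed 13:00, Sat 16:00] → contains → excluded.
Among candidates, earliest end is Wed 14:00 → D.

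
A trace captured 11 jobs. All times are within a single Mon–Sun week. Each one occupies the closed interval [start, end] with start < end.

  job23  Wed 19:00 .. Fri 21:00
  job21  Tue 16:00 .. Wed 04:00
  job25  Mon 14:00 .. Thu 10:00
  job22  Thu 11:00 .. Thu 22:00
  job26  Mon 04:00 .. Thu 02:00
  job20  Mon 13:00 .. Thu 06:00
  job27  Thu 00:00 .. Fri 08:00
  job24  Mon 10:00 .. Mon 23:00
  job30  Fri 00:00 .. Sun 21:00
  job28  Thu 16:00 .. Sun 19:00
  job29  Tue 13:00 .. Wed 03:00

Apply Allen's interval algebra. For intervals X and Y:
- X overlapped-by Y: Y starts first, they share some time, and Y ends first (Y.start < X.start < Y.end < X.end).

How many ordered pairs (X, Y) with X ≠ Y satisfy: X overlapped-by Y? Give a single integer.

Checking all 110 ordered pairs for relation 'overlapped-by'; matching pairs in alphabetical order:
(job20, job24): job20 overlapped-by job24 ✓
(job20, job26): job20 overlapped-by job26 ✓
(job21, job29): job21 overlapped-by job29 ✓
(job23, job20): job23 overlapped-by job20 ✓
(job23, job25): job23 overlapped-by job25 ✓
(job23, job26): job23 overlapped-by job26 ✓
(job25, job20): job25 overlapped-by job20 ✓
(job25, job24): job25 overlapped-by job24 ✓
(job25, job26): job25 overlapped-by job26 ✓
(job27, job20): job27 overlapped-by job20 ✓
(job27, job25): job27 overlapped-by job25 ✓
(job27, job26): job27 overlapped-by job26 ✓
(job28, job22): job28 overlapped-by job22 ✓
(job28, job23): job28 overlapped-by job23 ✓
(job28, job27): job28 overlapped-by job27 ✓
(job30, job23): job30 overlapped-by job23 ✓
(job30, job27): job30 overlapped-by job27 ✓
(job30, job28): job30 overlapped-by job28 ✓
Count: 18.

18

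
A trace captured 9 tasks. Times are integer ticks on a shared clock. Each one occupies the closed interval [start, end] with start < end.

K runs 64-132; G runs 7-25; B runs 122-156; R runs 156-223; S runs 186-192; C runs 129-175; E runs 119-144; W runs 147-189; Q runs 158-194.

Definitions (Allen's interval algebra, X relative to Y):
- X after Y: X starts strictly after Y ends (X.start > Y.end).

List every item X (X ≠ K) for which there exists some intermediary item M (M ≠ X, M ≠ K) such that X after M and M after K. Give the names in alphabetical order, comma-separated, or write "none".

Target K = [64, 132].
Intermediaries M with M after K: Q, R, S, W.
Via Q — items with X after Q: none.
Via R — items with X after R: none.
Via S — items with X after S: none.
Via W — items with X after W: none.
Union: none.

none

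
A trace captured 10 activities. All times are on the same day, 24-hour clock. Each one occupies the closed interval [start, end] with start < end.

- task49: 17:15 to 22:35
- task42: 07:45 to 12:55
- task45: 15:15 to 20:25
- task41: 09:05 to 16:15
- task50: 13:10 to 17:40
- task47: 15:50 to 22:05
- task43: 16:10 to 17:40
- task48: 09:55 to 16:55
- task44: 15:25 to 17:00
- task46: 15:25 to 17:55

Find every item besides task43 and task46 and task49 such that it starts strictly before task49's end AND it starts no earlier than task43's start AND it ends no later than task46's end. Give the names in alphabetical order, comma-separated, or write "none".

Conditions: its start is strictly before task49's end (X.start < 22:35) AND its start is no earlier than task43's start (X.start >= 16:10) AND its end is no later than task46's end (X.end <= 17:55).
task41: start 09:05 < 22:35? ✓; start 09:05 >= 16:10? ✗; end 16:15 <= 17:55? ✓ → no.
task42: start 07:45 < 22:35? ✓; start 07:45 >= 16:10? ✗; end 12:55 <= 17:55? ✓ → no.
task44: start 15:25 < 22:35? ✓; start 15:25 >= 16:10? ✗; end 17:00 <= 17:55? ✓ → no.
task45: start 15:15 < 22:35? ✓; start 15:15 >= 16:10? ✗; end 20:25 <= 17:55? ✗ → no.
task47: start 15:50 < 22:35? ✓; start 15:50 >= 16:10? ✗; end 22:05 <= 17:55? ✗ → no.
task48: start 09:55 < 22:35? ✓; start 09:55 >= 16:10? ✗; end 16:55 <= 17:55? ✓ → no.
task50: start 13:10 < 22:35? ✓; start 13:10 >= 16:10? ✗; end 17:40 <= 17:55? ✓ → no.
Result: none.

none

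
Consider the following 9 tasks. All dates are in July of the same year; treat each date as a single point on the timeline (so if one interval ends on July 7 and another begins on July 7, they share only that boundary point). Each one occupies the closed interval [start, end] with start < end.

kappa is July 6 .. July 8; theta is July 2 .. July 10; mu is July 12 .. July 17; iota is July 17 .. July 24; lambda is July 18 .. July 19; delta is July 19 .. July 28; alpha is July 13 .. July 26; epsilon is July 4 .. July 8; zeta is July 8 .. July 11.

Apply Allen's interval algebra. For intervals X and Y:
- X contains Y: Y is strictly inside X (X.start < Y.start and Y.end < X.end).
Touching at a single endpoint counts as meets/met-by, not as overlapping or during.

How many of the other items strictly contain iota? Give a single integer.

Target iota = [July 17, July 24].
alpha [July 13, July 26] → contains → counts.
delta [July 19, July 28] → overlapped-by → no.
epsilon [July 4, July 8] → before → no.
kappa [July 6, July 8] → before → no.
lambda [July 18, July 19] → during → no.
mu [July 12, July 17] → meets → no.
theta [July 2, July 10] → before → no.
zeta [July 8, July 11] → before → no.
Total: 1.

1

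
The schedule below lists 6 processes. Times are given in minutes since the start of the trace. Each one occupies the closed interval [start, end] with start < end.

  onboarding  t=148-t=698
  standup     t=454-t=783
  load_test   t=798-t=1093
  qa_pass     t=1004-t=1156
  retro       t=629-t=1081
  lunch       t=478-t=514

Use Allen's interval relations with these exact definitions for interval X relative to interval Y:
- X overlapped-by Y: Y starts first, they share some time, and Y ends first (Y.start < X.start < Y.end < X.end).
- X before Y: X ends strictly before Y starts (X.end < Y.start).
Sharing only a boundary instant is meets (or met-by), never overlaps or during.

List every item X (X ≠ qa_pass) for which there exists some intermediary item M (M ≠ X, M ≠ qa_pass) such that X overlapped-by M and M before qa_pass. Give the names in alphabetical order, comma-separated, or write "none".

Target qa_pass = [t=1004, t=1156].
Intermediaries M with M before qa_pass: lunch, onboarding, standup.
Via lunch — items with X overlapped-by lunch: none.
Via onboarding — items with X overlapped-by onboarding: retro, standup.
Via standup — items with X overlapped-by standup: retro.
Union: retro, standup.

retro, standup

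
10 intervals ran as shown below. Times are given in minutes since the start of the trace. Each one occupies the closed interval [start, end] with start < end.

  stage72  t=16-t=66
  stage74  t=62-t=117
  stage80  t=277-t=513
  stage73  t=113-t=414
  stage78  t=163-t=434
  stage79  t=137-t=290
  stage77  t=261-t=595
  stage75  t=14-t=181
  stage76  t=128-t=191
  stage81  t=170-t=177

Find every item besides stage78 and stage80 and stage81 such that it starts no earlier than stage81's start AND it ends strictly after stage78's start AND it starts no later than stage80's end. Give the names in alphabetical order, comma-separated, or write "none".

stage77

Conditions: its start is no earlier than stage81's start (X.start >= t=170) AND its end is strictly after stage78's start (X.end > t=163) AND its start is no later than stage80's end (X.start <= t=513).
stage72: start t=16 >= t=170? ✗; end t=66 > t=163? ✗; start t=16 <= t=513? ✓ → no.
stage73: start t=113 >= t=170? ✗; end t=414 > t=163? ✓; start t=113 <= t=513? ✓ → no.
stage74: start t=62 >= t=170? ✗; end t=117 > t=163? ✗; start t=62 <= t=513? ✓ → no.
stage75: start t=14 >= t=170? ✗; end t=181 > t=163? ✓; start t=14 <= t=513? ✓ → no.
stage76: start t=128 >= t=170? ✗; end t=191 > t=163? ✓; start t=128 <= t=513? ✓ → no.
stage77: start t=261 >= t=170? ✓; end t=595 > t=163? ✓; start t=261 <= t=513? ✓ → yes.
stage79: start t=137 >= t=170? ✗; end t=290 > t=163? ✓; start t=137 <= t=513? ✓ → no.
Result: stage77.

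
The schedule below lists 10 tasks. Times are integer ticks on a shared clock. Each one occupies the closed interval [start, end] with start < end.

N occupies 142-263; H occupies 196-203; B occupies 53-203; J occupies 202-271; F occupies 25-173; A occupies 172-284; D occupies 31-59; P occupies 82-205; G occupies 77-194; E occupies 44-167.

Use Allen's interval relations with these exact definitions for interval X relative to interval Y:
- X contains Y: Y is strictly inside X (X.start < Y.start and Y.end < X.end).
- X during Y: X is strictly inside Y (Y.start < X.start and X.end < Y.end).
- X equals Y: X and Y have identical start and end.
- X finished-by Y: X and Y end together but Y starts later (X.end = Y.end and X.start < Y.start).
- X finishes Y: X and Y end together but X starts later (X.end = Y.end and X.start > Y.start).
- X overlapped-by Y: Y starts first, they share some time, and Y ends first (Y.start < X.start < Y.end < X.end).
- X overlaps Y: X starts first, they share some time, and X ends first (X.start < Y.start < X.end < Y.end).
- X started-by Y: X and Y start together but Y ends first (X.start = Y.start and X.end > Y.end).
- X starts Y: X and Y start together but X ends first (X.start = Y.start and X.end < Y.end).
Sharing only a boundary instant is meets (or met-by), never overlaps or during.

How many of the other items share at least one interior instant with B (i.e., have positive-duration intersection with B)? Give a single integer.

9

Target B = [53, 203].
A [172, 284] → overlapped-by → counts.
D [31, 59] → overlaps → counts.
E [44, 167] → overlaps → counts.
F [25, 173] → overlaps → counts.
G [77, 194] → during → counts.
H [196, 203] → finishes → counts.
J [202, 271] → overlapped-by → counts.
N [142, 263] → overlapped-by → counts.
P [82, 205] → overlapped-by → counts.
Total: 9.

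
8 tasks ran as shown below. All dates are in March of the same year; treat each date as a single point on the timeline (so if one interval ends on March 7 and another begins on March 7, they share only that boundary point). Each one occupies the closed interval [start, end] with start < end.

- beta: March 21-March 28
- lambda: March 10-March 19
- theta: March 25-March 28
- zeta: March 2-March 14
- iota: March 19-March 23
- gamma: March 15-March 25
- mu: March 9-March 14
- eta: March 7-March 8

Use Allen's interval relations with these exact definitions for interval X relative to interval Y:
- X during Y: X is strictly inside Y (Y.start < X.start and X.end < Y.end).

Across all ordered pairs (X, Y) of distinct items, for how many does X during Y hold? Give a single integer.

2

Checking all 56 ordered pairs for relation 'during'; matching pairs in alphabetical order:
(eta, zeta): eta during zeta ✓
(iota, gamma): iota during gamma ✓
Count: 2.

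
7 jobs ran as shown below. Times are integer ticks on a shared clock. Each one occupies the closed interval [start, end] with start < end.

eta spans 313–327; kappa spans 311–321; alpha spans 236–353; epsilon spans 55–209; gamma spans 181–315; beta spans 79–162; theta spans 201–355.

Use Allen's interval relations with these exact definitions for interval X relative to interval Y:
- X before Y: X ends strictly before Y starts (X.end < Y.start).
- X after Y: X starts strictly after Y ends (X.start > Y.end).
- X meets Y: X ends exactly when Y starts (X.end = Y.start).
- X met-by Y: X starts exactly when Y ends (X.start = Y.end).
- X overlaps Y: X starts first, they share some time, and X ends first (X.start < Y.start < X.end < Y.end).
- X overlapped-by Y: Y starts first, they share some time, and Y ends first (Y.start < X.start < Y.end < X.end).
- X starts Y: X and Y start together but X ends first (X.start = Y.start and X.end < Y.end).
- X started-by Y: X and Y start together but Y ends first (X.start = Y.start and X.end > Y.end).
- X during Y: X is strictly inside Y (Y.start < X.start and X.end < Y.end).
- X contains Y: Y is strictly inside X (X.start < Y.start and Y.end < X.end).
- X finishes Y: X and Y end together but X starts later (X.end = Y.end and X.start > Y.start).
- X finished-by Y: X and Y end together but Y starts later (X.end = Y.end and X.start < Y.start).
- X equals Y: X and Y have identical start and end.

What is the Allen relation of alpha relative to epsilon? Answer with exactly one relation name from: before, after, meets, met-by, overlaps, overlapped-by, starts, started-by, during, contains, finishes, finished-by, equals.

after

alpha = [236, 353]; epsilon = [55, 209].
Compare endpoints: alpha.start > epsilon.start, alpha.start > epsilon.end, alpha.end > epsilon.start, alpha.end > epsilon.end.
That pattern is 'after'.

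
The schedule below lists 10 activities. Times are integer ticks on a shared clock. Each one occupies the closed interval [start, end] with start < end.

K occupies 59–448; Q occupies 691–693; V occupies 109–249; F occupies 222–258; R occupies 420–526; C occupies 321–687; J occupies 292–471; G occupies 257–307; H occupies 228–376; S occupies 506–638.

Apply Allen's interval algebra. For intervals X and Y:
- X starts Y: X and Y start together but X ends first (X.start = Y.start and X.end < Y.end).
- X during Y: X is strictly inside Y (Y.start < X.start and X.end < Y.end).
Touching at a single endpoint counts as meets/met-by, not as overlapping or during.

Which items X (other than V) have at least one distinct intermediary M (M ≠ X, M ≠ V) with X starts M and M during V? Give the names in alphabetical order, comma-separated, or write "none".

none

Target V = [109, 249].
Intermediaries M with M during V: none.
Union: none.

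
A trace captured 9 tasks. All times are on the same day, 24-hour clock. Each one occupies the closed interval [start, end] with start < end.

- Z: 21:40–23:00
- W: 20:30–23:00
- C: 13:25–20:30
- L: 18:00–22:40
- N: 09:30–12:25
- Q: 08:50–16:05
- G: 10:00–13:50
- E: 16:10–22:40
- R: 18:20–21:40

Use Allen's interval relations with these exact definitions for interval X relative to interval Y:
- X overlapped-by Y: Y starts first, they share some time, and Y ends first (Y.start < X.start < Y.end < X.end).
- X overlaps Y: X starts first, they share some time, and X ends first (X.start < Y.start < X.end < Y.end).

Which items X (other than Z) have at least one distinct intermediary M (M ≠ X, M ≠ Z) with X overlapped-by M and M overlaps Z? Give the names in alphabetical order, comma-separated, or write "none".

Target Z = [21:40, 23:00].
Intermediaries M with M overlaps Z: E, L.
Via E — items with X overlapped-by E: W.
Via L — items with X overlapped-by L: W.
Union: W.

W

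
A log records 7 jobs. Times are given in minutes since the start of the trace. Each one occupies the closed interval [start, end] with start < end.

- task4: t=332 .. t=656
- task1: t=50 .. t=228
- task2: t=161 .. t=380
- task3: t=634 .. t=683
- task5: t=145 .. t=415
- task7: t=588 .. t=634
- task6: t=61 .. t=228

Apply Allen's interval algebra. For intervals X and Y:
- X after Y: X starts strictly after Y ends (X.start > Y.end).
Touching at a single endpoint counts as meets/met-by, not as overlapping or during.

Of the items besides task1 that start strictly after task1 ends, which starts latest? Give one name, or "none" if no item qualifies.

Target task1 = [t=50, t=228].
task2 [t=161, t=380] → overlapped-by → excluded.
task3 [t=634, t=683] → after → candidate.
task4 [t=332, t=656] → after → candidate.
task5 [t=145, t=415] → overlapped-by → excluded.
task6 [t=61, t=228] → finishes → excluded.
task7 [t=588, t=634] → after → candidate.
Among candidates, latest start is t=634 → task3.

task3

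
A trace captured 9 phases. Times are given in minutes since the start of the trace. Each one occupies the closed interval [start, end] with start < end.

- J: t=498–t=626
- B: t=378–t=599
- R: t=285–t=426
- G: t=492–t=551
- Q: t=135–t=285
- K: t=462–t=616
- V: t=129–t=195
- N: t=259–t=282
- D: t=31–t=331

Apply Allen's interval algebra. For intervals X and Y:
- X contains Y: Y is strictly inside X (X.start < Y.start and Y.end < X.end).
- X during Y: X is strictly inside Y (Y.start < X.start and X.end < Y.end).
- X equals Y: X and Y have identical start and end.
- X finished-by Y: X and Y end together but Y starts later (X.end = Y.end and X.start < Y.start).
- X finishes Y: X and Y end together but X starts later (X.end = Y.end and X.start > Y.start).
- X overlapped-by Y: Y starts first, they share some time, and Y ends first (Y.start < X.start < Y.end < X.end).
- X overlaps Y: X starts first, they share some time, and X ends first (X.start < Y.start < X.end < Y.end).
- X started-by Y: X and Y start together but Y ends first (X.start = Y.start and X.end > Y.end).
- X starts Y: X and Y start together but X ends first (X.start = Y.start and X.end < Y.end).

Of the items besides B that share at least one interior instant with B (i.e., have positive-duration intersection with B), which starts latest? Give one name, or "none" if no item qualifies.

J

Target B = [t=378, t=599].
D [t=31, t=331] → before → excluded.
G [t=492, t=551] → during → candidate.
J [t=498, t=626] → overlapped-by → candidate.
K [t=462, t=616] → overlapped-by → candidate.
N [t=259, t=282] → before → excluded.
Q [t=135, t=285] → before → excluded.
R [t=285, t=426] → overlaps → candidate.
V [t=129, t=195] → before → excluded.
Among candidates, latest start is t=498 → J.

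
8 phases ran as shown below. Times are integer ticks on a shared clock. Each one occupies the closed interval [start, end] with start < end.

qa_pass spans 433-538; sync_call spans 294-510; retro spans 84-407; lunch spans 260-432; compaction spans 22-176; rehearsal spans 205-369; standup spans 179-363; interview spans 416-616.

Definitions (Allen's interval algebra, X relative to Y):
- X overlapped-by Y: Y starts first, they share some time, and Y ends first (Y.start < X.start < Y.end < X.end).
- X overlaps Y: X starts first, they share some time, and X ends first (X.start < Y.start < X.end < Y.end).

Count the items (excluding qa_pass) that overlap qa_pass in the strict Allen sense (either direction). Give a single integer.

Target qa_pass = [433, 538].
compaction [22, 176] → before → no.
interview [416, 616] → contains → no.
lunch [260, 432] → before → no.
rehearsal [205, 369] → before → no.
retro [84, 407] → before → no.
standup [179, 363] → before → no.
sync_call [294, 510] → overlaps → counts.
Total: 1.

1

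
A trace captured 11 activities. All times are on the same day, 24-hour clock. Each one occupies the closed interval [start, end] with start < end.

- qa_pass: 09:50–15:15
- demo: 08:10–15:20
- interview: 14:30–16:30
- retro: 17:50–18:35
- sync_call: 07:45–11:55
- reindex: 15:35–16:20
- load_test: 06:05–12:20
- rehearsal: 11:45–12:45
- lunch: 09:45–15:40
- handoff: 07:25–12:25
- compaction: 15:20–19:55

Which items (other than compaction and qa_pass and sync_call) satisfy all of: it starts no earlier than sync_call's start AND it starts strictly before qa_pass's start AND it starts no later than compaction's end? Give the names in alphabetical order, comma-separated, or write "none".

demo, lunch

Conditions: its start is no earlier than sync_call's start (X.start >= 07:45) AND its start is strictly before qa_pass's start (X.start < 09:50) AND its start is no later than compaction's end (X.start <= 19:55).
demo: start 08:10 >= 07:45? ✓; start 08:10 < 09:50? ✓; start 08:10 <= 19:55? ✓ → yes.
handoff: start 07:25 >= 07:45? ✗; start 07:25 < 09:50? ✓; start 07:25 <= 19:55? ✓ → no.
interview: start 14:30 >= 07:45? ✓; start 14:30 < 09:50? ✗; start 14:30 <= 19:55? ✓ → no.
load_test: start 06:05 >= 07:45? ✗; start 06:05 < 09:50? ✓; start 06:05 <= 19:55? ✓ → no.
lunch: start 09:45 >= 07:45? ✓; start 09:45 < 09:50? ✓; start 09:45 <= 19:55? ✓ → yes.
rehearsal: start 11:45 >= 07:45? ✓; start 11:45 < 09:50? ✗; start 11:45 <= 19:55? ✓ → no.
reindex: start 15:35 >= 07:45? ✓; start 15:35 < 09:50? ✗; start 15:35 <= 19:55? ✓ → no.
retro: start 17:50 >= 07:45? ✓; start 17:50 < 09:50? ✗; start 17:50 <= 19:55? ✓ → no.
Result: demo, lunch.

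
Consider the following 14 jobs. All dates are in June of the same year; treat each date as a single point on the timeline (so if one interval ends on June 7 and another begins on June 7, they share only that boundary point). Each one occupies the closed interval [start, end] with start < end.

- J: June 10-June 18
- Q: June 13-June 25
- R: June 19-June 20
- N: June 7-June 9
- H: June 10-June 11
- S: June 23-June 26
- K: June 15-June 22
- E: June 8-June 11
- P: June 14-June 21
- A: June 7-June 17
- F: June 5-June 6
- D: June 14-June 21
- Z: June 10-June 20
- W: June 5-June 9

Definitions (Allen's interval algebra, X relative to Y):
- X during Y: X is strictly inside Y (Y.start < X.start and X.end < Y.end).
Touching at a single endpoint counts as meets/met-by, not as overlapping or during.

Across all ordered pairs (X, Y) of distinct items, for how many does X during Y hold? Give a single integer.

Checking all 182 ordered pairs for relation 'during'; matching pairs in alphabetical order:
(D, Q): D during Q ✓
(E, A): E during A ✓
(H, A): H during A ✓
(K, Q): K during Q ✓
(P, Q): P during Q ✓
(R, D): R during D ✓
(R, K): R during K ✓
(R, P): R during P ✓
(R, Q): R during Q ✓
Count: 9.

9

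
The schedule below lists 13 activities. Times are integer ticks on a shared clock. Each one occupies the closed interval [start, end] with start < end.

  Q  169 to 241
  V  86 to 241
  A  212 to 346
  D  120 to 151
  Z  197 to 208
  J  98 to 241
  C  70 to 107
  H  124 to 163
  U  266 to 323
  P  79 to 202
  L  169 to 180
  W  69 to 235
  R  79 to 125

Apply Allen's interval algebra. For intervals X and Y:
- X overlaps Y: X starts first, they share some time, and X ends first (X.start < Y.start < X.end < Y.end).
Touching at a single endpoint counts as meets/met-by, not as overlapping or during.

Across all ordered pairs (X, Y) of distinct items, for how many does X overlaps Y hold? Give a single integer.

Checking all 156 ordered pairs for relation 'overlaps'; matching pairs in alphabetical order:
(C, J): C overlaps J ✓
(C, P): C overlaps P ✓
(C, R): C overlaps R ✓
(C, V): C overlaps V ✓
(D, H): D overlaps H ✓
(J, A): J overlaps A ✓
(P, J): P overlaps J ✓
(P, Q): P overlaps Q ✓
(P, V): P overlaps V ✓
(P, Z): P overlaps Z ✓
(Q, A): Q overlaps A ✓
(R, D): R overlaps D ✓
(R, H): R overlaps H ✓
(R, J): R overlaps J ✓
(R, V): R overlaps V ✓
(V, A): V overlaps A ✓
(W, A): W overlaps A ✓
(W, J): W overlaps J ✓
(W, Q): W overlaps Q ✓
(W, V): W overlaps V ✓
Count: 20.

20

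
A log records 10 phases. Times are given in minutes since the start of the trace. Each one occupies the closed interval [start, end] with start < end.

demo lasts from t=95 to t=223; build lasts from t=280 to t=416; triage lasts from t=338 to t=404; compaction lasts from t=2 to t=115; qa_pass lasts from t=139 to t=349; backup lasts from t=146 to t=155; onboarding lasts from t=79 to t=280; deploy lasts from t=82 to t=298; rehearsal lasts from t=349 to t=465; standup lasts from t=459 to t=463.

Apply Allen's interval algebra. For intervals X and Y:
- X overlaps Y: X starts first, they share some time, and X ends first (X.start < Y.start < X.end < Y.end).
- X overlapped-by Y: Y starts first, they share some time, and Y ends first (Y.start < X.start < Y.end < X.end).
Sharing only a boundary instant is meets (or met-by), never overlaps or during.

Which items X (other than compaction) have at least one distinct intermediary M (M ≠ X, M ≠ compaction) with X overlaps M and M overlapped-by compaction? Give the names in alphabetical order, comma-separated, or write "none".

onboarding

Target compaction = [t=2, t=115].
Intermediaries M with M overlapped-by compaction: demo, deploy, onboarding.
Via demo — items with X overlaps demo: none.
Via deploy — items with X overlaps deploy: onboarding.
Via onboarding — items with X overlaps onboarding: none.
Union: onboarding.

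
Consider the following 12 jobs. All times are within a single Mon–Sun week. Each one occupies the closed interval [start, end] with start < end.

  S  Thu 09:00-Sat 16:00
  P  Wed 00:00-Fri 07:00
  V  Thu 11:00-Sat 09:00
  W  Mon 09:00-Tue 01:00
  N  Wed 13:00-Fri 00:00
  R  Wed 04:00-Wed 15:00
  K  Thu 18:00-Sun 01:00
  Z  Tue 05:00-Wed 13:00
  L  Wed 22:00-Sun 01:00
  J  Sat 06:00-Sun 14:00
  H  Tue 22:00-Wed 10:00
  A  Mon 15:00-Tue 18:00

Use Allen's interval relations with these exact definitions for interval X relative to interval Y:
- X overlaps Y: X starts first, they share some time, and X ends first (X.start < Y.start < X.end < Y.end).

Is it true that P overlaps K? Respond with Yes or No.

Yes

P = [Wed 00:00, Fri 07:00], K = [Thu 18:00, Sun 01:00].
Actual relation of P to K: overlaps.
Asked whether 'overlaps' holds → Yes.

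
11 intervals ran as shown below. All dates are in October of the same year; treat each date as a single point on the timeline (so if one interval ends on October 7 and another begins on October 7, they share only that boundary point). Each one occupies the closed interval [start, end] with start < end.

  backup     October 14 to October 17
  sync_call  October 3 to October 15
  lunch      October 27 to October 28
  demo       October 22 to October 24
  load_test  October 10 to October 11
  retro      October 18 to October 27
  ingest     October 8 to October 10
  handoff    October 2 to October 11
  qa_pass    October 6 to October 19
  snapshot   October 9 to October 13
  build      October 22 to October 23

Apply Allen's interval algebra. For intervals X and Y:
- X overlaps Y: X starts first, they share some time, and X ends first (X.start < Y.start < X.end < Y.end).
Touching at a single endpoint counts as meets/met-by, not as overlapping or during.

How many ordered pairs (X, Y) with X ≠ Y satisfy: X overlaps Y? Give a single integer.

7

Checking all 110 ordered pairs for relation 'overlaps'; matching pairs in alphabetical order:
(handoff, qa_pass): handoff overlaps qa_pass ✓
(handoff, snapshot): handoff overlaps snapshot ✓
(handoff, sync_call): handoff overlaps sync_call ✓
(ingest, snapshot): ingest overlaps snapshot ✓
(qa_pass, retro): qa_pass overlaps retro ✓
(sync_call, backup): sync_call overlaps backup ✓
(sync_call, qa_pass): sync_call overlaps qa_pass ✓
Count: 7.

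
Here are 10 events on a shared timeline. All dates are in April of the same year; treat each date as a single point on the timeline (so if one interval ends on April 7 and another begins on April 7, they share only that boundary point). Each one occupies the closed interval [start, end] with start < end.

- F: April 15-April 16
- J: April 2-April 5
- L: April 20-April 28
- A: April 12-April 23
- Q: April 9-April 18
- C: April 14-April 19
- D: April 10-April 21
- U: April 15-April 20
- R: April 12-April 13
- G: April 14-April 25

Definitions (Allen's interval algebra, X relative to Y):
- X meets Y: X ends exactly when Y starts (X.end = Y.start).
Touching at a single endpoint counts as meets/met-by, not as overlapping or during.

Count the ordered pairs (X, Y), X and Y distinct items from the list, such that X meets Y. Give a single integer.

Checking all 90 ordered pairs for relation 'meets'; matching pairs in alphabetical order:
(U, L): U meets L ✓
Count: 1.

1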